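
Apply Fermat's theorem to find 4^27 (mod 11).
By Fermat: 4^{10} ≡ 1 (mod 11). 27 = 2×10 + 7. So 4^{27} ≡ 4^{7} ≡ 5 (mod 11)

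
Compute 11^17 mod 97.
By repeated squaring mod 97: 11^{1}≡11, 11^{2}≡24, 11^{4}≡91, 11^{8}≡36, 11^{16}≡35. Then 11^{17} = 11^{16+1} ≡ 35 × 11 ≡ 94 mod 97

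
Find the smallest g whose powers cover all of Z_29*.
g = 2. Powers: [2, 4, 8, 16, 3, 6, 12, ...] generates all 28 non-zero residues.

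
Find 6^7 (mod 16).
By repeated squaring (mod 16): 6^{1}≡6, 6^{2}≡4, 6^{4}≡0. Then 6^{7} = 6^{4+2+1} ≡ 0 × 4 × 6 ≡ 0 (mod 16)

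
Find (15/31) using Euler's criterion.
(15/31) = 15^{15} mod 31 = -1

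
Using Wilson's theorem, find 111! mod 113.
(112)! = (111)! × (112) ≡ -1 mod 113. So (111)! ≡ -1 × (112)^(-1) ≡ (-1)×(-1) = 1 mod 113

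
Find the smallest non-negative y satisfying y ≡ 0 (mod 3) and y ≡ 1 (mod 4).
M = 3 × 4 = 12. M₁ = 4, y₁ ≡ 1 (mod 3). M₂ = 3, y₂ ≡ 3 (mod 4). y = 0×4×1 + 1×3×3 ≡ 9 (mod 12)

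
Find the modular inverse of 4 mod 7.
Since 7 is prime, by Fermat 4^(-1) ≡ 4^{5} ≡ 2 (mod 7). Verify: 4 × 2 = 8 ≡ 1 (mod 7)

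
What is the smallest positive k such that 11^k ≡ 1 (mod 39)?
Powers of 11 mod 39: 11^1≡11, 11^2≡4, 11^3≡5, 11^4≡16, 11^5≡20, 11^6≡25, 11^7≡2, 11^8≡22, 11^9≡8, 11^10≡10, 11^11≡32, 11^12≡1. So the order of 11 is 12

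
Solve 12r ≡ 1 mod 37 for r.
Since 37 is prime, by Fermat 12^(-1) ≡ 12^{35} ≡ 34 mod 37. Verify: 12 × 34 = 408 ≡ 1 mod 37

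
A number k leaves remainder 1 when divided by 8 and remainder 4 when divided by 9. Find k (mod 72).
M = 8 × 9 = 72. M₁ = 9, y₁ ≡ 1 (mod 8). M₂ = 8, y₂ ≡ 8 (mod 9). k = 1×9×1 + 4×8×8 ≡ 49 (mod 72)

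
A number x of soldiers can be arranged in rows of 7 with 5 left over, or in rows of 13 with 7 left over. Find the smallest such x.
M = 7 × 13 = 91. M₁ = 13, y₁ ≡ 6 (mod 7). M₂ = 7, y₂ ≡ 2 (mod 13). x = 5×13×6 + 7×7×2 ≡ 33 (mod 91)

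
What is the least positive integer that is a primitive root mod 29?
g = 2. Powers: [2, 4, 8, 16, 3, 6, 12, 24, 19, 9, ...] generates all 28 non-zero residues.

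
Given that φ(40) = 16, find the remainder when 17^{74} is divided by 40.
By Euler: 17^{16} ≡ 1 (mod 40) since gcd(17, 40) = 1. 74 = 4×16 + 10. So 17^{74} ≡ 17^{10} ≡ 9 (mod 40)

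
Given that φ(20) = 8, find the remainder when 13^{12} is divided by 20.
By Euler: 13^{8} ≡ 1 mod 20 since gcd(13, 20) = 1. 12 = 1×8 + 4. So 13^{12} ≡ 13^{4} ≡ 1 mod 20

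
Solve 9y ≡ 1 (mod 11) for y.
Since 11 is prime, by Fermat 9^(-1) ≡ 9^{9} ≡ 5 (mod 11). Verify: 9 × 5 = 45 ≡ 1 (mod 11)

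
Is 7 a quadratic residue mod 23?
By Euler's criterion: 7^{11} ≡ 22 mod 23. Since this equals -1 (≡ 22), 7 is not a QR.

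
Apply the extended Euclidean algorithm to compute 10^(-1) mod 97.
Extended GCD: 10(-29) + 97(3) = 1. So 10^(-1) ≡ -29 ≡ 68 mod 97. Verify: 10 × 68 = 680 ≡ 1 mod 97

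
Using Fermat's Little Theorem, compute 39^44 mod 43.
By Fermat: 39^{42} ≡ 1 mod 43. So 39^{44} = 39^{42} · 39^{2} ≡ 39^{2} ≡ 16 mod 43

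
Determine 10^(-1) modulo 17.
Since 17 is prime, by Fermat 10^(-1) ≡ 10^{15} ≡ 12 mod 17. Verify: 10 × 12 = 120 ≡ 1 mod 17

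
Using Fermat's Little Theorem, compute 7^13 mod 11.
By Fermat: 7^{10} ≡ 1 (mod 11). So 7^{13} = 7^{10} · 7^{3} ≡ 7^{3} ≡ 2 (mod 11)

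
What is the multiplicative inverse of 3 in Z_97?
Since 97 is prime, by Fermat 3^(-1) ≡ 3^{95} ≡ 65 mod 97. Verify: 3 × 65 = 195 ≡ 1 mod 97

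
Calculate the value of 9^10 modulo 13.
By repeated squaring (mod 13): 9^{1}≡9, 9^{2}≡3, 9^{4}≡9, 9^{8}≡3. Then 9^{10} = 9^{8+2} ≡ 3 × 3 ≡ 9 (mod 13)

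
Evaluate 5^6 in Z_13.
By repeated squaring mod 13: 5^{1}≡5, 5^{2}≡12, 5^{4}≡1. Then 5^{6} = 5^{4+2} ≡ 1 × 12 ≡ 12 mod 13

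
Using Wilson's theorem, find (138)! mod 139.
By Wilson's theorem, (138)! ≡ -1 ≡ 138 mod 139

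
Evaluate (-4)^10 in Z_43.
By repeated squaring mod 43: (-4)^{1}≡39, (-4)^{2}≡16, (-4)^{4}≡41, (-4)^{8}≡4. Then (-4)^{10} = (-4)^{8+2} ≡ 4 × 16 ≡ 21 mod 43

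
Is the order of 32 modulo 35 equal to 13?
Powers of 32 mod 35: 32^1≡32, 32^2≡9, 32^3≡8, 32^4≡11, 32^5≡2, 32^6≡29, 32^7≡18, 32^8≡16, 32^9≡22, 32^10≡4, 32^11≡23, 32^12≡1. Already 32^12≡1, so the order is 12 < 13. No, the actual order is 12.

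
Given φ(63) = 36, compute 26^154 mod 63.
By Euler: 26^{36} ≡ 1 mod 63 since gcd(26, 63) = 1. 154 = 4×36 + 10. So 26^{154} ≡ 26^{10} ≡ 37 mod 63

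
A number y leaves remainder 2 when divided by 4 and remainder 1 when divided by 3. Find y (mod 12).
M = 4 × 3 = 12. M₁ = 3, y₁ ≡ 3 (mod 4). M₂ = 4, y₂ ≡ 1 (mod 3). y = 2×3×3 + 1×4×1 ≡ 10 (mod 12)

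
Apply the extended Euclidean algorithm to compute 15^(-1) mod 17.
Extended GCD: 15(8) + 17(-7) = 1. So 15^(-1) ≡ 8 mod 17. Verify: 15 × 8 = 120 ≡ 1 mod 17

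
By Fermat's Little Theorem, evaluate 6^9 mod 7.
By Fermat: 6^{6} ≡ 1 mod 7. So 6^{9} = 6^{6} · 6^{3} ≡ 6^{3} ≡ 6 mod 7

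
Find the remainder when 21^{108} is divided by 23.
By Fermat: 21^{22} ≡ 1 mod 23. 108 = 4×22 + 20. So 21^{108} ≡ 21^{20} ≡ 6 mod 23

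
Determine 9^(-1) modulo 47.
Since 47 is prime, by Fermat 9^(-1) ≡ 9^{45} ≡ 21 (mod 47). Verify: 9 × 21 = 189 ≡ 1 (mod 47)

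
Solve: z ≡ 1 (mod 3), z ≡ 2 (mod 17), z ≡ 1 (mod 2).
M = 3 × 17 × 2 = 102. M₁ = 34, y₁ ≡ 1 (mod 3). M₂ = 6, y₂ ≡ 3 (mod 17). M₃ = 51, y₃ ≡ 1 (mod 2). z = 1×34×1 + 2×6×3 + 1×51×1 ≡ 19 (mod 102)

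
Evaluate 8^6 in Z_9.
By repeated squaring mod 9: 8^{1}≡8, 8^{2}≡1, 8^{4}≡1. Then 8^{6} = 8^{4+2} ≡ 1 × 1 ≡ 1 mod 9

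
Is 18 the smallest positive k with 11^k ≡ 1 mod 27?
Powers of 11 mod 27: 11^1≡11, 11^2≡13, 11^3≡8, 11^4≡7, 11^5≡23, 11^6≡10, 11^7≡2, 11^8≡22, 11^9≡26, 11^10≡16, 11^11≡14, 11^12≡19, 11^13≡20, 11^14≡4, 11^15≡17, 11^16≡25, 11^17≡5, 11^18≡1. First k with 11^k≡1 is k=18. Yes, ord_27(11) = 18.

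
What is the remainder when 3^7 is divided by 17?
By repeated squaring mod 17: 3^{1}≡3, 3^{2}≡9, 3^{4}≡13. Then 3^{7} = 3^{4+2+1} ≡ 13 × 9 × 3 ≡ 11 mod 17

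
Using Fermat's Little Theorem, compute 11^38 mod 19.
By Fermat: 11^{18} ≡ 1 mod 19. 38 = 2×18 + 2. So 11^{38} ≡ 11^{2} ≡ 7 mod 19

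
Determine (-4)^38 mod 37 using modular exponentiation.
Using Fermat: (-4)^{36} ≡ 1 mod 37. 38 ≡ 2 mod 36. So (-4)^{38} ≡ (-4)^{2} ≡ 16 mod 37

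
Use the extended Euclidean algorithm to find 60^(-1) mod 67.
Extended GCD: 60(19) + 67(-17) = 1. So 60^(-1) ≡ 19 (mod 67). Verify: 60 × 19 = 1140 ≡ 1 (mod 67)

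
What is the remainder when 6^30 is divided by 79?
By repeated squaring (mod 79): 6^{1}≡6, 6^{2}≡36, 6^{4}≡32, 6^{8}≡76, 6^{16}≡9. Then 6^{30} = 6^{16+8+4+2} ≡ 9 × 76 × 32 × 36 ≡ 22 (mod 79)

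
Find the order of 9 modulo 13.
Powers of 9 mod 13: 9^1≡9, 9^2≡3, 9^3≡1. So the order of 9 is 3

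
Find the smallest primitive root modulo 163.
g = 2. For each prime q|162: 2^{81}≡162, 2^{54}≡104, none ≡ 1, so ord_163(2) = 162 and 2 is a primitive root.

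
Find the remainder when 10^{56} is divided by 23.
By Fermat: 10^{22} ≡ 1 (mod 23). 56 = 2×22 + 12. So 10^{56} ≡ 10^{12} ≡ 13 (mod 23)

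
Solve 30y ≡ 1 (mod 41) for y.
Since 41 is prime, by Fermat 30^(-1) ≡ 30^{39} ≡ 26 (mod 41). Verify: 30 × 26 = 780 ≡ 1 (mod 41)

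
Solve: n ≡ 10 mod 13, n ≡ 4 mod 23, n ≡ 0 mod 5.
M = 13 × 23 × 5 = 1495. M₁ = 115, y₁ ≡ 6 mod 13. M₂ = 65, y₂ ≡ 17 mod 23. M₃ = 299, y₃ ≡ 4 mod 5. n = 10×115×6 + 4×65×17 + 0×299×4 ≡ 855 mod 1495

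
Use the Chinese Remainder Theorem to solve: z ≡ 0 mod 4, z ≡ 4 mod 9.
M = 4 × 9 = 36. M₁ = 9, y₁ ≡ 1 mod 4. M₂ = 4, y₂ ≡ 7 mod 9. z = 0×9×1 + 4×4×7 ≡ 4 mod 36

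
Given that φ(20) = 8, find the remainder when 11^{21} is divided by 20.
By Euler: 11^{8} ≡ 1 mod 20 since gcd(11, 20) = 1. 21 = 2×8 + 5. So 11^{21} ≡ 11^{5} ≡ 11 mod 20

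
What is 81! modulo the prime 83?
(82)! = (81)! × (82) ≡ -1 (mod 83). So (81)! ≡ -1 × (82)^(-1) ≡ (-1)×(-1) = 1 (mod 83)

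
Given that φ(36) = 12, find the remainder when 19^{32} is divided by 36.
By Euler: 19^{12} ≡ 1 mod 36 since gcd(19, 36) = 1. 32 = 2×12 + 8. So 19^{32} ≡ 19^{8} ≡ 1 mod 36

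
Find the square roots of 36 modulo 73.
The square roots of 36 mod 73 are 6 and 67. Verify: 6² = 36 ≡ 36 (mod 73)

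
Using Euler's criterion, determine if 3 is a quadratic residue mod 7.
By Euler's criterion: 3^{3} ≡ 6 mod 7. Since this equals -1 (≡ 6), 3 is not a QR.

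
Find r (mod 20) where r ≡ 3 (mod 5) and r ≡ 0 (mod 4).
M = 5 × 4 = 20. M₁ = 4, y₁ ≡ 4 (mod 5). M₂ = 5, y₂ ≡ 1 (mod 4). r = 3×4×4 + 0×5×1 ≡ 8 (mod 20)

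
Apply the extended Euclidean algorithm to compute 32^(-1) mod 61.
Extended GCD: 32(21) + 61(-11) = 1. So 32^(-1) ≡ 21 (mod 61). Verify: 32 × 21 = 672 ≡ 1 (mod 61)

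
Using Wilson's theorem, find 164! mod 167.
(166)! = (164)! × (165) × (166) ≡ -1 mod 167. So (164)! ≡ -1 × [(166)(165)]^(-1) ≡ 83 mod 167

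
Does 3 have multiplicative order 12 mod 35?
Powers of 3 mod 35: 3^1≡3, 3^2≡9, 3^3≡27, 3^4≡11, 3^5≡33, 3^6≡29, 3^7≡17, 3^8≡16, 3^9≡13, 3^10≡4, 3^11≡12, 3^12≡1. First k with 3^k≡1 is k=12. Yes, ord_35(3) = 12.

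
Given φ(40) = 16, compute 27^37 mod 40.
By Euler: 27^{16} ≡ 1 mod 40 since gcd(27, 40) = 1. 37 = 2×16 + 5. So 27^{37} ≡ 27^{5} ≡ 27 mod 40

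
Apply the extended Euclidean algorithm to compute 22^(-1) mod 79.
Extended GCD: 22(18) + 79(-5) = 1. So 22^(-1) ≡ 18 mod 79. Verify: 22 × 18 = 396 ≡ 1 mod 79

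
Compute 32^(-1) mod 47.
Since 47 is prime, by Fermat 32^(-1) ≡ 32^{45} ≡ 25 mod 47. Verify: 32 × 25 = 800 ≡ 1 mod 47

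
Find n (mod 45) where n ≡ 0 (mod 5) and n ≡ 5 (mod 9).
M = 5 × 9 = 45. M₁ = 9, y₁ ≡ 4 (mod 5). M₂ = 5, y₂ ≡ 2 (mod 9). n = 0×9×4 + 5×5×2 ≡ 5 (mod 45)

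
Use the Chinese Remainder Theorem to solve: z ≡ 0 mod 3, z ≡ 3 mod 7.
M = 3 × 7 = 21. M₁ = 7, y₁ ≡ 1 mod 3. M₂ = 3, y₂ ≡ 5 mod 7. z = 0×7×1 + 3×3×5 ≡ 3 mod 21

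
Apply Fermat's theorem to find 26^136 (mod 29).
By Fermat: 26^{28} ≡ 1 (mod 29). 136 = 4×28 + 24. So 26^{136} ≡ 26^{24} ≡ 24 (mod 29)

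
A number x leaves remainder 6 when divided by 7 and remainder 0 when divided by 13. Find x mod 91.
M = 7 × 13 = 91. M₁ = 13, y₁ ≡ 6 mod 7. M₂ = 7, y₂ ≡ 2 mod 13. x = 6×13×6 + 0×7×2 ≡ 13 mod 91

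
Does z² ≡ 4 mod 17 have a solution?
By Euler's criterion: 4^{8} ≡ 1 mod 17. Since this equals 1, 4 is a QR.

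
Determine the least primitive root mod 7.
g = 3. Powers: [3, 2, 6, 4, 5, 1] generates all 6 non-zero residues.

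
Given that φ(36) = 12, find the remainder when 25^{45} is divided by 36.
By Euler: 25^{12} ≡ 1 (mod 36) since gcd(25, 36) = 1. 45 = 3×12 + 9. So 25^{45} ≡ 25^{9} ≡ 1 (mod 36)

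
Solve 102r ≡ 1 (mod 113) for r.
Since 113 is prime, by Fermat 102^(-1) ≡ 102^{111} ≡ 41 (mod 113). Verify: 102 × 41 = 4182 ≡ 1 (mod 113)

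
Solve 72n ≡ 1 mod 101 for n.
Since 101 is prime, by Fermat 72^(-1) ≡ 72^{99} ≡ 94 mod 101. Verify: 72 × 94 = 6768 ≡ 1 mod 101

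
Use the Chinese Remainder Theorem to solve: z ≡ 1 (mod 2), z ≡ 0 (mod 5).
M = 2 × 5 = 10. M₁ = 5, y₁ ≡ 1 (mod 2). M₂ = 2, y₂ ≡ 3 (mod 5). z = 1×5×1 + 0×2×3 ≡ 5 (mod 10)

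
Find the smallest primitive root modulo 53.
g = 2. For each prime q|52: 2^{26}≡52, 2^{4}≡16, none ≡ 1, so ord_53(2) = 52 and 2 is a primitive root.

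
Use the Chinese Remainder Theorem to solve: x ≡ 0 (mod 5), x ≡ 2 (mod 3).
M = 5 × 3 = 15. M₁ = 3, y₁ ≡ 2 (mod 5). M₂ = 5, y₂ ≡ 2 (mod 3). x = 0×3×2 + 2×5×2 ≡ 5 (mod 15)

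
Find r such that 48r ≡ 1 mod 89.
Since 89 is prime, by Fermat 48^(-1) ≡ 48^{87} ≡ 13 mod 89. Verify: 48 × 13 = 624 ≡ 1 mod 89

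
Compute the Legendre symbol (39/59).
(39/59) = 39^{29} mod 59 = -1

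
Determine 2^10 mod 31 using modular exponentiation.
By repeated squaring mod 31: 2^{1}≡2, 2^{2}≡4, 2^{4}≡16, 2^{8}≡8. Then 2^{10} = 2^{8+2} ≡ 8 × 4 ≡ 1 mod 31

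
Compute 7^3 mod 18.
7^{3} = 343 ≡ 1 mod 18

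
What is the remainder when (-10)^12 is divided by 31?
By repeated squaring (mod 31): (-10)^{1}≡21, (-10)^{2}≡7, (-10)^{4}≡18, (-10)^{8}≡14. Then (-10)^{12} = (-10)^{8+4} ≡ 14 × 18 ≡ 4 (mod 31)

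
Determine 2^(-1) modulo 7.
Since 7 is prime, by Fermat 2^(-1) ≡ 2^{5} ≡ 4 mod 7. Verify: 2 × 4 = 8 ≡ 1 mod 7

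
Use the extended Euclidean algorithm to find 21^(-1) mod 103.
Extended GCD: 21(-49) + 103(10) = 1. So 21^(-1) ≡ -49 ≡ 54 mod 103. Verify: 21 × 54 = 1134 ≡ 1 mod 103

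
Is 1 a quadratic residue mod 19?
By Euler's criterion: 1^{9} ≡ 1 mod 19. Since this equals 1, 1 is a QR.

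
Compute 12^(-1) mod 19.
Since 19 is prime, by Fermat 12^(-1) ≡ 12^{17} ≡ 8 mod 19. Verify: 12 × 8 = 96 ≡ 1 mod 19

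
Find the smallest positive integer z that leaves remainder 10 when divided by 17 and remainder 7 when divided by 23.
M = 17 × 23 = 391. M₁ = 23, y₁ ≡ 3 (mod 17). M₂ = 17, y₂ ≡ 19 (mod 23). z = 10×23×3 + 7×17×19 ≡ 214 (mod 391)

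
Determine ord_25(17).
Powers of 17 mod 25: 17^1≡17, 17^2≡14, 17^3≡13, 17^4≡21, 17^5≡7, 17^6≡19, 17^7≡23, 17^8≡16, 17^9≡22, 17^10≡24, 17^11≡8, 17^12≡11, 17^13≡12, 17^14≡4, 17^15≡18, 17^16≡6, 17^17≡2, 17^18≡9, 17^19≡3, 17^20≡1. ord_25(17) = 20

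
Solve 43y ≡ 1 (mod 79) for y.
Since 79 is prime, by Fermat 43^(-1) ≡ 43^{77} ≡ 68 (mod 79). Verify: 43 × 68 = 2924 ≡ 1 (mod 79)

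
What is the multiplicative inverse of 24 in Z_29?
Since 29 is prime, by Fermat 24^(-1) ≡ 24^{27} ≡ 23 mod 29. Verify: 24 × 23 = 552 ≡ 1 mod 29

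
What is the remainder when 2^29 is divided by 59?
By repeated squaring (mod 59): 2^{1}≡2, 2^{2}≡4, 2^{4}≡16, 2^{8}≡20, 2^{16}≡46. Then 2^{29} = 2^{16+8+4+1} ≡ 46 × 20 × 16 × 2 ≡ 58 (mod 59)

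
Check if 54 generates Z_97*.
54^{24} ≡ 1 mod 97 and 24 < 96, so ord_97(54) = 24 ≠ 96 and 54 is not a primitive root.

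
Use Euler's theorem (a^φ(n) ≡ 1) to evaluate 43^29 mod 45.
By Euler: 43^{24} ≡ 1 mod 45 since gcd(43, 45) = 1. 29 = 1×24 + 5. So 43^{29} ≡ 43^{5} ≡ 13 mod 45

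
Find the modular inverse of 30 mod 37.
Since 37 is prime, by Fermat 30^(-1) ≡ 30^{35} ≡ 21 mod 37. Verify: 30 × 21 = 630 ≡ 1 mod 37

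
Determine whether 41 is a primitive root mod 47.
ord_47(41) divides 46. For each prime q|46: 41^{23}≡46, 41^{2}≡36, none ≡ 1. So 41 has order 46 and is a primitive root mod 47.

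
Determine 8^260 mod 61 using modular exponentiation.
Using Fermat: 8^{60} ≡ 1 (mod 61). 260 ≡ 20 (mod 60). So 8^{260} ≡ 8^{20} ≡ 1 (mod 61)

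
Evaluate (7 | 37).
(7/37) = 7^{18} mod 37 = 1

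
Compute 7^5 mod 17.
By repeated squaring mod 17: 7^{1}≡7, 7^{2}≡15, 7^{4}≡4. Then 7^{5} = 7^{4+1} ≡ 4 × 7 ≡ 11 mod 17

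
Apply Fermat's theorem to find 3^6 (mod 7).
By Fermat's Little Theorem, 3^{6} ≡ 1 (mod 7) since 7 is prime and gcd(3, 7) = 1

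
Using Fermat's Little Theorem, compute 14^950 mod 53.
By Fermat: 14^{52} ≡ 1 mod 53. 950 ≡ 14 mod 52. So 14^{950} ≡ 14^{14} ≡ 4 mod 53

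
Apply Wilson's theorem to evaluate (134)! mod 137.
(136)! = (134)! × (135) × (136) ≡ -1 (mod 137). So (134)! ≡ -1 × [(136)(135)]^(-1) ≡ 68 (mod 137)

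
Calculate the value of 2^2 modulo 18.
2^{2} = 4 ≡ 4 (mod 18)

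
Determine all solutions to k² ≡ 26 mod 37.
The square roots of 26 mod 37 are 10 and 27. Verify: 10² = 100 ≡ 26 mod 37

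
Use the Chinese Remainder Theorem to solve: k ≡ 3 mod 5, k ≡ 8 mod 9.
M = 5 × 9 = 45. M₁ = 9, y₁ ≡ 4 mod 5. M₂ = 5, y₂ ≡ 2 mod 9. k = 3×9×4 + 8×5×2 ≡ 8 mod 45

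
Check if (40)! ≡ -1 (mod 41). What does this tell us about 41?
(40)! mod 41 = 40. Since this equals -1 (mod 41), Wilson confirms 41 is prime.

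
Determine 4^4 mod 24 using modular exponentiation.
4^{4} = 256 ≡ 16 (mod 24)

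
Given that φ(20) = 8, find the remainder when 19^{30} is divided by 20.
By Euler: 19^{8} ≡ 1 mod 20 since gcd(19, 20) = 1. 30 = 3×8 + 6. So 19^{30} ≡ 19^{6} ≡ 1 mod 20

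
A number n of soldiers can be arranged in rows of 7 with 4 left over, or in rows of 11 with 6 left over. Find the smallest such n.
M = 7 × 11 = 77. M₁ = 11, y₁ ≡ 2 mod 7. M₂ = 7, y₂ ≡ 8 mod 11. n = 4×11×2 + 6×7×8 ≡ 39 mod 77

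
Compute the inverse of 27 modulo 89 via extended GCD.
Extended GCD: 27(33) + 89(-10) = 1. So 27^(-1) ≡ 33 mod 89. Verify: 27 × 33 = 891 ≡ 1 mod 89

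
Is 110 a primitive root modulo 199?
ord_199(110) divides 198. For each prime q|198: 110^{99}≡198, 110^{66}≡106, 110^{18}≡62, none ≡ 1. So 110 has order 198 and is a primitive root mod 199.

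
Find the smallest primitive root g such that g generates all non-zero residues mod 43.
g = 3. Powers: [3, 9, 27, 38, 28, 41, ...] generates all 42 non-zero residues.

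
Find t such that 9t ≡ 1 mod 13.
Since 13 is prime, by Fermat 9^(-1) ≡ 9^{11} ≡ 3 mod 13. Verify: 9 × 3 = 27 ≡ 1 mod 13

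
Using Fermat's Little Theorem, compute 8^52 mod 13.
By Fermat: 8^{12} ≡ 1 mod 13. 52 = 4×12 + 4. So 8^{52} ≡ 8^{4} ≡ 1 mod 13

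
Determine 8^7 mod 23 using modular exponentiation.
By repeated squaring (mod 23): 8^{1}≡8, 8^{2}≡18, 8^{4}≡2. Then 8^{7} = 8^{4+2+1} ≡ 2 × 18 × 8 ≡ 12 (mod 23)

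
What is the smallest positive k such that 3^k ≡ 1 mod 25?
Powers of 3 mod 25: 3^1≡3, 3^2≡9, 3^3≡2, 3^4≡6, 3^5≡18, 3^6≡4, 3^7≡12, 3^8≡11, 3^9≡8, 3^10≡24, 3^11≡22, 3^12≡16, 3^13≡23, 3^14≡19, 3^15≡7, 3^16≡21, 3^17≡13, 3^18≡14, 3^19≡17, 3^20≡1. So the order of 3 is 20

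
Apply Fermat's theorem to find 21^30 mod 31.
By Fermat's Little Theorem, 21^{30} ≡ 1 mod 31 since 31 is prime and gcd(21, 31) = 1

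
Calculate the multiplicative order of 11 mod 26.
Powers of 11 mod 26: 11^1≡11, 11^2≡17, 11^3≡5, 11^4≡3, 11^5≡7, 11^6≡25, 11^7≡15, 11^8≡9, 11^9≡21, 11^10≡23, 11^11≡19, 11^12≡1. Order = 12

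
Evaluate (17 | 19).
(17/19) = 17^{9} mod 19 = 1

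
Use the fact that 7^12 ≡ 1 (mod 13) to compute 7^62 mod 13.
By Fermat: 7^{12} ≡ 1 (mod 13). 62 = 5×12 + 2. So 7^{62} ≡ 7^{2} ≡ 10 (mod 13)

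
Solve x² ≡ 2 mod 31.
The square roots of 2 mod 31 are 8 and 23. Verify: 8² = 64 ≡ 2 mod 31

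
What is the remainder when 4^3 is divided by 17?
4^{3} = 64 ≡ 13 mod 17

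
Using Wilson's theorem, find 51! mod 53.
(52)! = (51)! × (52) ≡ -1 mod 53. So (51)! ≡ -1 × (52)^(-1) ≡ (-1)×(-1) = 1 mod 53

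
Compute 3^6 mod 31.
By repeated squaring mod 31: 3^{1}≡3, 3^{2}≡9, 3^{4}≡19. Then 3^{6} = 3^{4+2} ≡ 19 × 9 ≡ 16 mod 31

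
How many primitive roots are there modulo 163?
A prime p has φ(p-1) primitive roots; here φ(162) = 54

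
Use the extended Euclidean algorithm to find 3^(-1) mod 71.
Extended GCD: 3(24) + 71(-1) = 1. So 3^(-1) ≡ 24 (mod 71). Verify: 3 × 24 = 72 ≡ 1 (mod 71)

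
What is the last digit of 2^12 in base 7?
Using Fermat: 2^{6} ≡ 1 mod 7. 12 ≡ 0 mod 6. So 2^{12} ≡ 2^{0} ≡ 1 mod 7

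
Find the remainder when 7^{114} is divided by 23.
By Fermat: 7^{22} ≡ 1 (mod 23). 114 = 5×22 + 4. So 7^{114} ≡ 7^{4} ≡ 9 (mod 23)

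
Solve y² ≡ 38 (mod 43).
The square roots of 38 mod 43 are 9 and 34. Verify: 9² = 81 ≡ 38 (mod 43)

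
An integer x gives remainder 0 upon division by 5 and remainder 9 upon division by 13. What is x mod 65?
M = 5 × 13 = 65. M₁ = 13, y₁ ≡ 2 mod 5. M₂ = 5, y₂ ≡ 8 mod 13. x = 0×13×2 + 9×5×8 ≡ 35 mod 65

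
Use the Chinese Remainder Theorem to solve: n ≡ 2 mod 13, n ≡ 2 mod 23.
M = 13 × 23 = 299. M₁ = 23, y₁ ≡ 4 mod 13. M₂ = 13, y₂ ≡ 16 mod 23. n = 2×23×4 + 2×13×16 ≡ 2 mod 299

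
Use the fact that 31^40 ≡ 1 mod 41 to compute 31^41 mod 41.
By Fermat: 31^{40} ≡ 1 mod 41. So 31^{41} = 31^{40} · 31^{1} ≡ 31^{1} ≡ 31 mod 41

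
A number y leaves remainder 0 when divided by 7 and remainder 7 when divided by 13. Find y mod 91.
M = 7 × 13 = 91. M₁ = 13, y₁ ≡ 6 mod 7. M₂ = 7, y₂ ≡ 2 mod 13. y = 0×13×6 + 7×7×2 ≡ 7 mod 91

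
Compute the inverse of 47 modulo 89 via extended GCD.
Extended GCD: 47(36) + 89(-19) = 1. So 47^(-1) ≡ 36 (mod 89). Verify: 47 × 36 = 1692 ≡ 1 (mod 89)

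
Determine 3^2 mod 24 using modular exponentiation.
3^{2} = 9 ≡ 9 (mod 24)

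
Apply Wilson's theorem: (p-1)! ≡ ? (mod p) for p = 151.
By Wilson's theorem, (150)! ≡ -1 ≡ 150 mod 151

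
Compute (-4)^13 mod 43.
By repeated squaring mod 43: (-4)^{1}≡39, (-4)^{2}≡16, (-4)^{4}≡41, (-4)^{8}≡4. Then (-4)^{13} = (-4)^{8+4+1} ≡ 4 × 41 × 39 ≡ 32 mod 43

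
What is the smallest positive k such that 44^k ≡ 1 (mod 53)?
Powers of 44 mod 53: 44^1≡44, 44^2≡28, 44^3≡13, 44^4≡42, 44^5≡46, 44^6≡10, 44^7≡16, 44^8≡15, 44^9≡24, 44^10≡49, 44^11≡36, 44^12≡47, 44^13≡1. ord_53(44) = 13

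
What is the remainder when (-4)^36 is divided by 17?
Using Fermat: (-4)^{16} ≡ 1 (mod 17). 36 ≡ 4 (mod 16). So (-4)^{36} ≡ (-4)^{4} ≡ 1 (mod 17)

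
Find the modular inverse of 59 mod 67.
Since 67 is prime, by Fermat 59^(-1) ≡ 59^{65} ≡ 25 mod 67. Verify: 59 × 25 = 1475 ≡ 1 mod 67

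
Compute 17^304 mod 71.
Using Fermat: 17^{70} ≡ 1 mod 71. 304 ≡ 24 mod 70. So 17^{304} ≡ 17^{24} ≡ 25 mod 71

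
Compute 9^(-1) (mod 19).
Since 19 is prime, by Fermat 9^(-1) ≡ 9^{17} ≡ 17 (mod 19). Verify: 9 × 17 = 153 ≡ 1 (mod 19)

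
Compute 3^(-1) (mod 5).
Since 5 is prime, by Fermat 3^(-1) ≡ 3^{3} ≡ 2 (mod 5). Verify: 3 × 2 = 6 ≡ 1 (mod 5)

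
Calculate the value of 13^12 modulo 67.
By repeated squaring (mod 67): 13^{1}≡13, 13^{2}≡35, 13^{4}≡19, 13^{8}≡26. Then 13^{12} = 13^{8+4} ≡ 26 × 19 ≡ 25 (mod 67)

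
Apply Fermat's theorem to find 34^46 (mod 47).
By Fermat's Little Theorem, 34^{46} ≡ 1 (mod 47) since 47 is prime and gcd(34, 47) = 1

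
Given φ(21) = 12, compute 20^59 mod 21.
By Euler: 20^{12} ≡ 1 mod 21 since gcd(20, 21) = 1. 59 = 4×12 + 11. So 20^{59} ≡ 20^{11} ≡ 20 mod 21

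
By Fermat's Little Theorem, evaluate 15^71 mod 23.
By Fermat: 15^{22} ≡ 1 (mod 23). 71 = 3×22 + 5. So 15^{71} ≡ 15^{5} ≡ 7 (mod 23)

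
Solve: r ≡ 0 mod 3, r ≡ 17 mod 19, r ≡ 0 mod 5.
M = 3 × 19 × 5 = 285. M₁ = 95, y₁ ≡ 2 mod 3. M₂ = 15, y₂ ≡ 14 mod 19. M₃ = 57, y₃ ≡ 3 mod 5. r = 0×95×2 + 17×15×14 + 0×57×3 ≡ 150 mod 285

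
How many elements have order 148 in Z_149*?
There are φ(149-1) = φ(148) = 72 primitive roots modulo 149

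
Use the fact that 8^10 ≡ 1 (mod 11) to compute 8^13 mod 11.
By Fermat: 8^{10} ≡ 1 (mod 11). So 8^{13} = 8^{10} · 8^{3} ≡ 8^{3} ≡ 6 (mod 11)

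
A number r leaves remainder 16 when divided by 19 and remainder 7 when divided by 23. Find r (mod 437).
M = 19 × 23 = 437. M₁ = 23, y₁ ≡ 5 (mod 19). M₂ = 19, y₂ ≡ 17 (mod 23). r = 16×23×5 + 7×19×17 ≡ 168 (mod 437)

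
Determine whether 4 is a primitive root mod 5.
4^{2} ≡ 1 mod 5 and 2 < 4, so ord_5(4) = 2 ≠ 4 and 4 is not a primitive root.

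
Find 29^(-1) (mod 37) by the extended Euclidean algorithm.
Extended GCD: 29(-14) + 37(11) = 1. So 29^(-1) ≡ -14 ≡ 23 (mod 37). Verify: 29 × 23 = 667 ≡ 1 (mod 37)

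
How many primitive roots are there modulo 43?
There are φ(43-1) = φ(42) = 12 primitive roots modulo 43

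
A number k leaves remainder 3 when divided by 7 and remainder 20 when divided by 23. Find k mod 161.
M = 7 × 23 = 161. M₁ = 23, y₁ ≡ 4 mod 7. M₂ = 7, y₂ ≡ 10 mod 23. k = 3×23×4 + 20×7×10 ≡ 66 mod 161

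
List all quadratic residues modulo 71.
QRs mod 71: {1, 2, 3, 4, 5, 6, 8, 9, 10, 12, 15, 16, 18, 19, 20, 24, 25, 27, 29, 30, 32, 36, 37, 38, 40, 43, 45, 48, 49, 50, 54, 57, 58, 60, 64}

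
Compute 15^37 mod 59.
By repeated squaring mod 59: 15^{1}≡15, 15^{2}≡48, 15^{4}≡3, 15^{8}≡9, 15^{16}≡22, 15^{32}≡12. Then 15^{37} = 15^{32+4+1} ≡ 12 × 3 × 15 ≡ 9 mod 59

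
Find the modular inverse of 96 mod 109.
Since 109 is prime, by Fermat 96^(-1) ≡ 96^{107} ≡ 67 (mod 109). Verify: 96 × 67 = 6432 ≡ 1 (mod 109)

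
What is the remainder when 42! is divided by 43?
By Wilson's theorem, (42)! ≡ -1 ≡ 42 (mod 43)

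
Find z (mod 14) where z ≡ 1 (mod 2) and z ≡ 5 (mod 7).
M = 2 × 7 = 14. M₁ = 7, y₁ ≡ 1 (mod 2). M₂ = 2, y₂ ≡ 4 (mod 7). z = 1×7×1 + 5×2×4 ≡ 5 (mod 14)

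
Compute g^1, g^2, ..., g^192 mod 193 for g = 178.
178^1, 178^2, ..., 178^{192} mod 193: [178, 32, 99, 59, 80, 151, 51, 7, 88, 31, 114, 27, 174, 92, 164, 49, 37, 24, 26, 189, 60, 65, 183, 150, 66, 168, 182, 165, 34, 69, 123, 85, 76, 18, 116, 190, 45, 97, 89, 16, 146, 126, 40, 172, 122, 100, 44, 112, 57, 110, 87, 46, 82, 121, 115, 12, 13, 191, 30, 129, 188, 75, 33, 84, 91, 179, 17, 131, 158, 139, 38, 9, 58, 95, 119, 145, 141, 8, 73, 63, 20, 86, 61, 50, 22, 56, 125, 55, 140, 23, 41, 157, 154, 6, 103, 192, 15, 161, 94, 134, 113, 42, 142, 186, 105, 162, 79, 166, 19, 101, 29, 144, 156, 169, 167, 4, 133, 128, 10, 43, 127, 25, 11, 28, 159, 124, 70, 108, 117, 175, 77, 3, 148, 96, 104, 177, 47, 67, 153, 21, 71, 93, 149, 81, 136, 83, 106, 147, 111, 72, 78, 181, 180, 2, 163, 64, 5, 118, 160, 109, 102, 14, 176, 62, 35, 54, 155, 184, 135, 98, 74, 48, 52, 185, 120, 130, 173, 107, 132, 143, 171, 137, 68, 138, 53, 170, 152, 36, 39, 187, 90, 1]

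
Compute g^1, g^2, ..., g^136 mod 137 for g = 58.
58^1, 58^2, ..., 58^{136} mod 137: [58, 76, 24, 22, 43, 28, 117, 73, 124, 68, 108, 99, 125, 126, 47, 123, 10, 32, 75, 103, 83, 19, 6, 74, 45, 7, 132, 121, 31, 17, 27, 59, 134, 100, 46, 65, 71, 8, 53, 60, 55, 39, 70, 87, 114, 36, 33, 133, 42, 107, 41, 49, 102, 25, 80, 119, 52, 2, 116, 15, 48, 44, 86, 56, 97, 9, 111, 136, 79, 61, 113, 115, 94, 109, 20, 64, 13, 69, 29, 38, 12, 11, 90, 14, 127, 105, 62, 34, 54, 118, 131, 63, 92, 130, 5, 16, 106, 120, 110, 78, 3, 37, 91, 72, 66, 129, 84, 77, 82, 98, 67, 50, 23, 101, 104, 4, 95, 30, 96, 88, 35, 112, 57, 18, 85, 135, 21, 122, 89, 93, 51, 81, 40, 128, 26, 1]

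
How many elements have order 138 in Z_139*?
Number of primitive roots mod 139 = φ(p-1) = φ(138) = 44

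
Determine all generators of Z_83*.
There are φ(82) = 40 primitive roots mod 83: {2, 5, 6, 8, 13, 14, 15, 18, 19, 20, 22, 24, 32, 34, 35, 39, 42, 43, 45, 46, 47, 50, 52, 53, 54, 55, 56, 57, 58, 60, 62, 66, 67, 71, 72, 73, 74, 76, 79, 80}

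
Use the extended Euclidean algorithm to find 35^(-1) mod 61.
Extended GCD: 35(7) + 61(-4) = 1. So 35^(-1) ≡ 7 mod 61. Verify: 35 × 7 = 245 ≡ 1 mod 61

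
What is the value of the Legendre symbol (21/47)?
(21/47) = 21^{23} mod 47 = 1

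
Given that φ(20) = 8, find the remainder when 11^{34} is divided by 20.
By Euler: 11^{8} ≡ 1 (mod 20) since gcd(11, 20) = 1. 34 = 4×8 + 2. So 11^{34} ≡ 11^{2} ≡ 1 (mod 20)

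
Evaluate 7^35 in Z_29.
Using Fermat: 7^{28} ≡ 1 mod 29. 35 ≡ 7 mod 28. So 7^{35} ≡ 7^{7} ≡ 1 mod 29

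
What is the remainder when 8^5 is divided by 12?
By repeated squaring (mod 12): 8^{1}≡8, 8^{2}≡4, 8^{4}≡4. Then 8^{5} = 8^{4+1} ≡ 4 × 8 ≡ 8 (mod 12)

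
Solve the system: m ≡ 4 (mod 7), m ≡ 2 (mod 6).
M = 7 × 6 = 42. M₁ = 6, y₁ ≡ 6 (mod 7). M₂ = 7, y₂ ≡ 1 (mod 6). m = 4×6×6 + 2×7×1 ≡ 32 (mod 42)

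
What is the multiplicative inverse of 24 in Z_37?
Since 37 is prime, by Fermat 24^(-1) ≡ 24^{35} ≡ 17 mod 37. Verify: 24 × 17 = 408 ≡ 1 mod 37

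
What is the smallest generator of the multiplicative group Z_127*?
g = 3. For each prime q|126: 3^{63}≡126, 3^{42}≡107, 3^{18}≡4, none ≡ 1, so ord_127(3) = 126 and 3 is a primitive root.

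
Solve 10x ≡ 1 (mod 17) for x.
Since 17 is prime, by Fermat 10^(-1) ≡ 10^{15} ≡ 12 (mod 17). Verify: 10 × 12 = 120 ≡ 1 (mod 17)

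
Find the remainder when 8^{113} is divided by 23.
By Fermat: 8^{22} ≡ 1 (mod 23). 113 = 5×22 + 3. So 8^{113} ≡ 8^{3} ≡ 6 (mod 23)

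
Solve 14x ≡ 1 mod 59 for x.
Since 59 is prime, by Fermat 14^(-1) ≡ 14^{57} ≡ 38 mod 59. Verify: 14 × 38 = 532 ≡ 1 mod 59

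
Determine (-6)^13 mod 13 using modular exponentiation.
Using Fermat: (-6)^{12} ≡ 1 (mod 13). 13 ≡ 1 (mod 12). So (-6)^{13} ≡ (-6)^{1} ≡ 7 (mod 13)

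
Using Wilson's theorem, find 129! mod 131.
(130)! = (129)! × (130) ≡ -1 (mod 131). So (129)! ≡ -1 × (130)^(-1) ≡ (-1)×(-1) = 1 (mod 131)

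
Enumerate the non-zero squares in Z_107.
Squares in Z_107*: {1, 3, 4, 9, 10, 11, 12, 13, 14, 16, 19, 23, 25, 27, 29, 30, 33, 34, 35, 36, 37, 39, 40, 41, 42, 44, 47, 48, 49, 52, 53, 56, 57, 61, 62, 64, 69, 75, 76, 79, 81, 83, 85, 86, 87, 89, 90, 92, 99, 100, 101, 102, 105}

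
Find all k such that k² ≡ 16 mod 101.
The square roots of 16 mod 101 are 97 and 4. Verify: 97² = 9409 ≡ 16 mod 101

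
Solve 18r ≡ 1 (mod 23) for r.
Since 23 is prime, by Fermat 18^(-1) ≡ 18^{21} ≡ 9 (mod 23). Verify: 18 × 9 = 162 ≡ 1 (mod 23)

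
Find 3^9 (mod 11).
By repeated squaring (mod 11): 3^{1}≡3, 3^{2}≡9, 3^{4}≡4, 3^{8}≡5. Then 3^{9} = 3^{8+1} ≡ 5 × 3 ≡ 4 (mod 11)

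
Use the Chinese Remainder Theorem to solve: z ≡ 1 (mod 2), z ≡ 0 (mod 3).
M = 2 × 3 = 6. M₁ = 3, y₁ ≡ 1 (mod 2). M₂ = 2, y₂ ≡ 2 (mod 3). z = 1×3×1 + 0×2×2 ≡ 3 (mod 6)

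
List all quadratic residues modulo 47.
QRs mod 47: {1, 2, 3, 4, 6, 7, 8, 9, 12, 14, 16, 17, 18, 21, 24, 25, 27, 28, 32, 34, 36, 37, 42}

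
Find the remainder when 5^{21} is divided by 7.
By Fermat: 5^{6} ≡ 1 mod 7. 21 = 3×6 + 3. So 5^{21} ≡ 5^{3} ≡ 6 mod 7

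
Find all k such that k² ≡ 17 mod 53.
The square roots of 17 mod 53 are 21 and 32. Verify: 21² = 441 ≡ 17 mod 53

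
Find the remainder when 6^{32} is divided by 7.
By Fermat: 6^{6} ≡ 1 mod 7. 32 = 5×6 + 2. So 6^{32} ≡ 6^{2} ≡ 1 mod 7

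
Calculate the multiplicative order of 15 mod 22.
Powers of 15 mod 22: 15^1≡15, 15^2≡5, 15^3≡9, 15^4≡3, 15^5≡1. ord_22(15) = 5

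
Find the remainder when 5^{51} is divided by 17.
By Fermat: 5^{16} ≡ 1 (mod 17). 51 = 3×16 + 3. So 5^{51} ≡ 5^{3} ≡ 6 (mod 17)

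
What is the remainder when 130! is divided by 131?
By Wilson's theorem, (130)! ≡ -1 ≡ 130 mod 131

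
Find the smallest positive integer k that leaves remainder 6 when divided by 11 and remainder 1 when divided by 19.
M = 11 × 19 = 209. M₁ = 19, y₁ ≡ 7 (mod 11). M₂ = 11, y₂ ≡ 7 (mod 19). k = 6×19×7 + 1×11×7 ≡ 39 (mod 209)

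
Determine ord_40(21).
Powers of 21 mod 40: 21^1≡21, 21^2≡1. Order = 2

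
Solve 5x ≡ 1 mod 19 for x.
Since 19 is prime, by Fermat 5^(-1) ≡ 5^{17} ≡ 4 mod 19. Verify: 5 × 4 = 20 ≡ 1 mod 19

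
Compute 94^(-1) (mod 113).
Since 113 is prime, by Fermat 94^(-1) ≡ 94^{111} ≡ 107 (mod 113). Verify: 94 × 107 = 10058 ≡ 1 (mod 113)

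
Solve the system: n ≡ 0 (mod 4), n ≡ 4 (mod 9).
M = 4 × 9 = 36. M₁ = 9, y₁ ≡ 1 (mod 4). M₂ = 4, y₂ ≡ 7 (mod 9). n = 0×9×1 + 4×4×7 ≡ 4 (mod 36)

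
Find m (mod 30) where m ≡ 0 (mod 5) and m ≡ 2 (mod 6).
M = 5 × 6 = 30. M₁ = 6, y₁ ≡ 1 (mod 5). M₂ = 5, y₂ ≡ 5 (mod 6). m = 0×6×1 + 2×5×5 ≡ 20 (mod 30)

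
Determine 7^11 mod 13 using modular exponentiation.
By repeated squaring (mod 13): 7^{1}≡7, 7^{2}≡10, 7^{4}≡9, 7^{8}≡3. Then 7^{11} = 7^{8+2+1} ≡ 3 × 10 × 7 ≡ 2 (mod 13)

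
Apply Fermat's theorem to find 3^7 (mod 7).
By Fermat: 3^{6} ≡ 1 (mod 7). So 3^{7} = 3^{6} · 3^{1} ≡ 3^{1} ≡ 3 (mod 7)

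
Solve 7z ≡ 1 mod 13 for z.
Since 13 is prime, by Fermat 7^(-1) ≡ 7^{11} ≡ 2 mod 13. Verify: 7 × 2 = 14 ≡ 1 mod 13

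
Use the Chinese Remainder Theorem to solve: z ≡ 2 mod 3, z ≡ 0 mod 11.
M = 3 × 11 = 33. M₁ = 11, y₁ ≡ 2 mod 3. M₂ = 3, y₂ ≡ 4 mod 11. z = 2×11×2 + 0×3×4 ≡ 11 mod 33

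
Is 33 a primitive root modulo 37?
33^{9} ≡ 1 mod 37 and 9 < 36, so ord_37(33) = 9 ≠ 36 and 33 is not a primitive root.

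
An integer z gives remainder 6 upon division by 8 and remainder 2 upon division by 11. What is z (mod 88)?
M = 8 × 11 = 88. M₁ = 11, y₁ ≡ 3 (mod 8). M₂ = 8, y₂ ≡ 7 (mod 11). z = 6×11×3 + 2×8×7 ≡ 46 (mod 88)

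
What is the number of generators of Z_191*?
A prime p has φ(p-1) primitive roots; here φ(190) = 72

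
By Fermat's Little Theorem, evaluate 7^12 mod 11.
By Fermat: 7^{10} ≡ 1 mod 11. So 7^{12} = 7^{10} · 7^{2} ≡ 7^{2} ≡ 5 mod 11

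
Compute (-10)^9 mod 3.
Using Fermat: (-10)^{2} ≡ 1 mod 3. 9 ≡ 1 mod 2. So (-10)^{9} ≡ (-10)^{1} ≡ 2 mod 3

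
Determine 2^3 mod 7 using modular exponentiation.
2^{3} = 8 ≡ 1 mod 7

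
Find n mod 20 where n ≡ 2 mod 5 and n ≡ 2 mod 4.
M = 5 × 4 = 20. M₁ = 4, y₁ ≡ 4 mod 5. M₂ = 5, y₂ ≡ 1 mod 4. n = 2×4×4 + 2×5×1 ≡ 2 mod 20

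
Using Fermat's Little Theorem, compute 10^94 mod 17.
By Fermat: 10^{16} ≡ 1 (mod 17). 94 = 5×16 + 14. So 10^{94} ≡ 10^{14} ≡ 8 (mod 17)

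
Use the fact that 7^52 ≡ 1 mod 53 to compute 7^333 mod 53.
By Fermat: 7^{52} ≡ 1 mod 53. 333 ≡ 21 mod 52. So 7^{333} ≡ 7^{21} ≡ 9 mod 53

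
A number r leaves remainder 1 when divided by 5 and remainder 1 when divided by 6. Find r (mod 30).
M = 5 × 6 = 30. M₁ = 6, y₁ ≡ 1 (mod 5). M₂ = 5, y₂ ≡ 5 (mod 6). r = 1×6×1 + 1×5×5 ≡ 1 (mod 30)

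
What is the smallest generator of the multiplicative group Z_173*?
g = 2. For each prime q|172: 2^{86}≡172, 2^{4}≡16, none ≡ 1, so ord_173(2) = 172 and 2 is a primitive root.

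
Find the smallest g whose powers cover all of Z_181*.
g = 2. Powers: [2, 4, 8, 16, 32, 64, 128, 75, ...] generates all 180 non-zero residues.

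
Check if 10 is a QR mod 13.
By Euler's criterion: 10^{6} ≡ 1 (mod 13). Since this equals 1, 10 is a QR.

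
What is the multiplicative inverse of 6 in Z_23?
Since 23 is prime, by Fermat 6^(-1) ≡ 6^{21} ≡ 4 mod 23. Verify: 6 × 4 = 24 ≡ 1 mod 23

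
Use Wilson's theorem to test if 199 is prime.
(198)! mod 199 = 198. Since 198 ≡ -1 mod 199, 199 is prime.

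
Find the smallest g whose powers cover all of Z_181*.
g = 2. For each prime q|180: 2^{90}≡180, 2^{60}≡48, 2^{36}≡59, none ≡ 1, so ord_181(2) = 180 and 2 is a primitive root.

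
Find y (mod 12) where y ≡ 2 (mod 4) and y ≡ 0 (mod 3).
M = 4 × 3 = 12. M₁ = 3, y₁ ≡ 3 (mod 4). M₂ = 4, y₂ ≡ 1 (mod 3). y = 2×3×3 + 0×4×1 ≡ 6 (mod 12)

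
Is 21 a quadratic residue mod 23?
By Euler's criterion: 21^{11} ≡ 22 mod 23. Since this equals -1 (≡ 22), 21 is not a QR.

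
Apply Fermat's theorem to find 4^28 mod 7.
By Fermat: 4^{6} ≡ 1 mod 7. 28 = 4×6 + 4. So 4^{28} ≡ 4^{4} ≡ 4 mod 7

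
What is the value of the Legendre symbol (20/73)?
(20/73) = 20^{36} mod 73 = -1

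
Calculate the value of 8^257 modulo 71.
Using Fermat: 8^{70} ≡ 1 mod 71. 257 ≡ 47 mod 70. So 8^{257} ≡ 8^{47} ≡ 2 mod 71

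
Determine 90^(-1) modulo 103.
Since 103 is prime, by Fermat 90^(-1) ≡ 90^{101} ≡ 95 mod 103. Verify: 90 × 95 = 8550 ≡ 1 mod 103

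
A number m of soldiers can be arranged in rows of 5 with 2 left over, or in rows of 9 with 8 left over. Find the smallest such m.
M = 5 × 9 = 45. M₁ = 9, y₁ ≡ 4 (mod 5). M₂ = 5, y₂ ≡ 2 (mod 9). m = 2×9×4 + 8×5×2 ≡ 17 (mod 45)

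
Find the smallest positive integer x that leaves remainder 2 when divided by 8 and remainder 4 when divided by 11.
M = 8 × 11 = 88. M₁ = 11, y₁ ≡ 3 mod 8. M₂ = 8, y₂ ≡ 7 mod 11. x = 2×11×3 + 4×8×7 ≡ 26 mod 88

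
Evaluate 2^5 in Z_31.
By repeated squaring (mod 31): 2^{1}≡2, 2^{2}≡4, 2^{4}≡16. Then 2^{5} = 2^{4+1} ≡ 16 × 2 ≡ 1 (mod 31)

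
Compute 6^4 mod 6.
6^{4} = 1296 ≡ 0 (mod 6)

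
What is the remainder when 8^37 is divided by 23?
Using Fermat: 8^{22} ≡ 1 mod 23. 37 ≡ 15 mod 22. So 8^{37} ≡ 8^{15} ≡ 2 mod 23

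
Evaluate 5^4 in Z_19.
5^{4} = 625 ≡ 17 mod 19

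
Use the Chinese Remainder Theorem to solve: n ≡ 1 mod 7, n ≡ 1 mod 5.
M = 7 × 5 = 35. M₁ = 5, y₁ ≡ 3 mod 7. M₂ = 7, y₂ ≡ 3 mod 5. n = 1×5×3 + 1×7×3 ≡ 1 mod 35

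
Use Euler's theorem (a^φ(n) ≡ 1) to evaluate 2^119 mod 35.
By Euler: 2^{24} ≡ 1 mod 35 since gcd(2, 35) = 1. 119 = 4×24 + 23. So 2^{119} ≡ 2^{23} ≡ 18 mod 35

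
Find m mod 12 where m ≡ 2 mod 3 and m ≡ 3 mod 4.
M = 3 × 4 = 12. M₁ = 4, y₁ ≡ 1 mod 3. M₂ = 3, y₂ ≡ 3 mod 4. m = 2×4×1 + 3×3×3 ≡ 11 mod 12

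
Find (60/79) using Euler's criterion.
(60/79) = 60^{39} mod 79 = -1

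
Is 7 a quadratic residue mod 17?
By Euler's criterion: 7^{8} ≡ 16 mod 17. Since this equals -1 (≡ 16), 7 is not a QR.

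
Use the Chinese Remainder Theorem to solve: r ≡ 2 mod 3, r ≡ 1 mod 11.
M = 3 × 11 = 33. M₁ = 11, y₁ ≡ 2 mod 3. M₂ = 3, y₂ ≡ 4 mod 11. r = 2×11×2 + 1×3×4 ≡ 23 mod 33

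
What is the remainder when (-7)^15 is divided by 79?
By repeated squaring mod 79: (-7)^{1}≡72, (-7)^{2}≡49, (-7)^{4}≡31, (-7)^{8}≡13. Then (-7)^{15} = (-7)^{8+4+2+1} ≡ 13 × 31 × 49 × 72 ≡ 21 mod 79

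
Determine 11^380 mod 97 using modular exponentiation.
Using Fermat: 11^{96} ≡ 1 (mod 97). 380 ≡ 92 (mod 96). So 11^{380} ≡ 11^{92} ≡ 16 (mod 97)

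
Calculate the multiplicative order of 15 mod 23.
Powers of 15 mod 23: 15^1≡15, 15^2≡18, 15^3≡17, 15^4≡2, 15^5≡7, 15^6≡13, 15^7≡11, 15^8≡4, 15^9≡14, 15^10≡3, 15^11≡22, 15^12≡8, 15^13≡5, 15^14≡6, 15^15≡21, 15^16≡16, 15^17≡10, 15^18≡12, 15^19≡19, 15^20≡9, 15^21≡20, 15^22≡1. Order = 22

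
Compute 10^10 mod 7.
Using Fermat: 10^{6} ≡ 1 mod 7. 10 ≡ 4 mod 6. So 10^{10} ≡ 10^{4} ≡ 4 mod 7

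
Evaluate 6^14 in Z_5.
Using Fermat: 6^{4} ≡ 1 mod 5. 14 ≡ 2 mod 4. So 6^{14} ≡ 6^{2} ≡ 1 mod 5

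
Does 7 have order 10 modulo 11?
ord_11(7) divides 10. For each prime q|10: 7^{5}≡10, 7^{2}≡5, none ≡ 1. So 7 has order 10 and is a primitive root mod 11.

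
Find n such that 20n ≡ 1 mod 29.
Since 29 is prime, by Fermat 20^(-1) ≡ 20^{27} ≡ 16 mod 29. Verify: 20 × 16 = 320 ≡ 1 mod 29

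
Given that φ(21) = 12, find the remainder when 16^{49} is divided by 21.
By Euler: 16^{12} ≡ 1 mod 21 since gcd(16, 21) = 1. 49 = 4×12 + 1. So 16^{49} ≡ 16^{1} ≡ 16 mod 21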